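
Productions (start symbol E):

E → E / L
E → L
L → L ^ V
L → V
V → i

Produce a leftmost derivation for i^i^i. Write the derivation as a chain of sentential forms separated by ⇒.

E ⇒ L   [E → L]
L ⇒ L^V   [L → L ^ V]
L^V ⇒ L^V^V   [L → L ^ V]
L^V^V ⇒ V^V^V   [L → V]
V^V^V ⇒ i^V^V   [V → i]
i^V^V ⇒ i^i^V   [V → i]
i^i^V ⇒ i^i^i   [V → i]

E ⇒ L ⇒ L^V ⇒ L^V^V ⇒ V^V^V ⇒ i^V^V ⇒ i^i^V ⇒ i^i^i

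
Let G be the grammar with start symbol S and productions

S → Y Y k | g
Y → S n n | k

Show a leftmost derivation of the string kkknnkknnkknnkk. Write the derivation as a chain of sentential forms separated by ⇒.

S ⇒ YYk   [S → Y Y k]
YYk ⇒ SnnYk   [Y → S n n]
SnnYk ⇒ YYknnYk   [S → Y Y k]
YYknnYk ⇒ SnnYknnYk   [Y → S n n]
SnnYknnYk ⇒ YYknnYknnYk   [S → Y Y k]
YYknnYknnYk ⇒ SnnYknnYknnYk   [Y → S n n]
SnnYknnYknnYk ⇒ YYknnYknnYknnYk   [S → Y Y k]
YYknnYknnYknnYk ⇒ kYknnYknnYknnYk   [Y → k]
kYknnYknnYknnYk ⇒ kkknnYknnYknnYk   [Y → k]
kkknnYknnYknnYk ⇒ kkknnkknnYknnYk   [Y → k]
kkknnkknnYknnYk ⇒ kkknnkknnkknnYk   [Y → k]
kkknnkknnkknnYk ⇒ kkknnkknnkknnkk   [Y → k]

S ⇒ YYk ⇒ SnnYk ⇒ YYknnYk ⇒ SnnYknnYk ⇒ YYknnYknnYk ⇒ SnnYknnYknnYk ⇒ YYknnYknnYknnYk ⇒ kYknnYknnYknnYk ⇒ kkknnYknnYknnYk ⇒ kkknnkknnYknnYk ⇒ kkknnkknnkknnYk ⇒ kkknnkknnkknnkk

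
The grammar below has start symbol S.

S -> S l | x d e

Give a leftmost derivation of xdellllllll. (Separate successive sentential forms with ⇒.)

S ⇒ Sl ⇒ Sll ⇒ Slll ⇒ Sllll ⇒ Slllll ⇒ Sllllll ⇒ Slllllll ⇒ Sllllllll ⇒ xdellllllll

S ⇒ Sl   [S -> S l]
Sl ⇒ Sll   [S -> S l]
Sll ⇒ Slll   [S -> S l]
Slll ⇒ Sllll   [S -> S l]
Sllll ⇒ Slllll   [S -> S l]
Slllll ⇒ Sllllll   [S -> S l]
Sllllll ⇒ Slllllll   [S -> S l]
Slllllll ⇒ Sllllllll   [S -> S l]
Sllllllll ⇒ xdellllllll   [S -> x d e]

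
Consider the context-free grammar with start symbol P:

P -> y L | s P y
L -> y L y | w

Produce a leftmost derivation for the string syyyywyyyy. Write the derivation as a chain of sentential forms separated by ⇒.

P ⇒ sPy   [P -> s P y]
sPy ⇒ syLy   [P -> y L]
syLy ⇒ syyLyy   [L -> y L y]
syyLyy ⇒ syyyLyyy   [L -> y L y]
syyyLyyy ⇒ syyyyLyyyy   [L -> y L y]
syyyyLyyyy ⇒ syyyywyyyy   [L -> w]

P⇒sPy⇒syLy⇒syyLyy⇒syyyLyyy⇒syyyyLyyyy⇒syyyywyyyy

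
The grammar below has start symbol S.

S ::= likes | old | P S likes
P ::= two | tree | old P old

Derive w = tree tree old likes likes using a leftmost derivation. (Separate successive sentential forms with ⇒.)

S ⇒ P S likes ⇒ tree S likes ⇒ tree P S likes likes ⇒ tree tree S likes likes ⇒ tree tree old likes likes

S ⇒ P S likes   [S ::= P S likes]
P S likes ⇒ tree S likes   [P ::= tree]
tree S likes ⇒ tree P S likes likes   [S ::= P S likes]
tree P S likes likes ⇒ tree tree S likes likes   [P ::= tree]
tree tree S likes likes ⇒ tree tree old likes likes   [S ::= old]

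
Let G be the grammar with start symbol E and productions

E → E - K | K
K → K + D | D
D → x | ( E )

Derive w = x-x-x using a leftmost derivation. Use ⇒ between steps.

E ⇒ E-K   [E → E - K]
E-K ⇒ E-K-K   [E → E - K]
E-K-K ⇒ K-K-K   [E → K]
K-K-K ⇒ D-K-K   [K → D]
D-K-K ⇒ x-K-K   [D → x]
x-K-K ⇒ x-D-K   [K → D]
x-D-K ⇒ x-x-K   [D → x]
x-x-K ⇒ x-x-D   [K → D]
x-x-D ⇒ x-x-x   [D → x]

E⇒E-K⇒E-K-K⇒K-K-K⇒D-K-K⇒x-K-K⇒x-D-K⇒x-x-K⇒x-x-D⇒x-x-x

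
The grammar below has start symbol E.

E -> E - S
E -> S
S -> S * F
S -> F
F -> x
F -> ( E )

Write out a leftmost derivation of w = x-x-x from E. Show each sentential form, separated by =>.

E => E-S   [E -> E - S]
E-S => E-S-S   [E -> E - S]
E-S-S => S-S-S   [E -> S]
S-S-S => F-S-S   [S -> F]
F-S-S => x-S-S   [F -> x]
x-S-S => x-F-S   [S -> F]
x-F-S => x-x-S   [F -> x]
x-x-S => x-x-F   [S -> F]
x-x-F => x-x-x   [F -> x]

E=>E-S=>E-S-S=>S-S-S=>F-S-S=>x-S-S=>x-F-S=>x-x-S=>x-x-F=>x-x-x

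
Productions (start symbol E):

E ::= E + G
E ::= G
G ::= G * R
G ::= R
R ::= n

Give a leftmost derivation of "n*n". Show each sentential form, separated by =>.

E => G => G*R => R*R => n*R => n*n

E => G   [E ::= G]
G => G*R   [G ::= G * R]
G*R => R*R   [G ::= R]
R*R => n*R   [R ::= n]
n*R => n*n   [R ::= n]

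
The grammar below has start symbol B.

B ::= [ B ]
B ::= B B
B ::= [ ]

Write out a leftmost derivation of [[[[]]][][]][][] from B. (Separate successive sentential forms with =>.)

B => BB => BBB => [B]BB => [BB]BB => [BBB]BB => [[B]BB]BB => [[[B]]BB]BB => [[[[]]]BB]BB => [[[[]]][]B]BB => [[[[]]][][]]BB => [[[[]]][][]][]B => [[[[]]][][]][][]

B => BB   [B ::= B B]
BB => BBB   [B ::= B B]
BBB => [B]BB   [B ::= [ B ]]
[B]BB => [BB]BB   [B ::= B B]
[BB]BB => [BBB]BB   [B ::= B B]
[BBB]BB => [[B]BB]BB   [B ::= [ B ]]
[[B]BB]BB => [[[B]]BB]BB   [B ::= [ B ]]
[[[B]]BB]BB => [[[[]]]BB]BB   [B ::= [ ]]
[[[[]]]BB]BB => [[[[]]][]B]BB   [B ::= [ ]]
[[[[]]][]B]BB => [[[[]]][][]]BB   [B ::= [ ]]
[[[[]]][][]]BB => [[[[]]][][]][]B   [B ::= [ ]]
[[[[]]][][]][]B => [[[[]]][][]][][]   [B ::= [ ]]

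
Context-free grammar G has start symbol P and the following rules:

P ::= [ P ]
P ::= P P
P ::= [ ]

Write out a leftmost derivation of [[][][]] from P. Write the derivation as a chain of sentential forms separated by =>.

P => [P] => [PP] => [[]P] => [[]PP] => [[][]P] => [[][][]]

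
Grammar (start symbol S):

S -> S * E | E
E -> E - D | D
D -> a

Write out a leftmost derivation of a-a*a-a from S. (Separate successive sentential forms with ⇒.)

S ⇒ S*E   [S -> S * E]
S*E ⇒ E*E   [S -> E]
E*E ⇒ E-D*E   [E -> E - D]
E-D*E ⇒ D-D*E   [E -> D]
D-D*E ⇒ a-D*E   [D -> a]
a-D*E ⇒ a-a*E   [D -> a]
a-a*E ⇒ a-a*E-D   [E -> E - D]
a-a*E-D ⇒ a-a*D-D   [E -> D]
a-a*D-D ⇒ a-a*a-D   [D -> a]
a-a*a-D ⇒ a-a*a-a   [D -> a]

S ⇒ S*E ⇒ E*E ⇒ E-D*E ⇒ D-D*E ⇒ a-D*E ⇒ a-a*E ⇒ a-a*E-D ⇒ a-a*D-D ⇒ a-a*a-D ⇒ a-a*a-a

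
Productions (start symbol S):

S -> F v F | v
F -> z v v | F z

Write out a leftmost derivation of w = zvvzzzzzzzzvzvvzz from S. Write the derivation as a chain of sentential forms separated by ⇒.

S ⇒ FvF   [S -> F v F]
FvF ⇒ FzvF   [F -> F z]
FzvF ⇒ FzzvF   [F -> F z]
FzzvF ⇒ FzzzvF   [F -> F z]
FzzzvF ⇒ FzzzzvF   [F -> F z]
FzzzzvF ⇒ FzzzzzvF   [F -> F z]
FzzzzzvF ⇒ FzzzzzzvF   [F -> F z]
FzzzzzzvF ⇒ FzzzzzzzvF   [F -> F z]
FzzzzzzzvF ⇒ FzzzzzzzzvF   [F -> F z]
FzzzzzzzzvF ⇒ zvvzzzzzzzzvF   [F -> z v v]
zvvzzzzzzzzvF ⇒ zvvzzzzzzzzvFz   [F -> F z]
zvvzzzzzzzzvFz ⇒ zvvzzzzzzzzvFzz   [F -> F z]
zvvzzzzzzzzvFzz ⇒ zvvzzzzzzzzvzvvzz   [F -> z v v]

S⇒FvF⇒FzvF⇒FzzvF⇒FzzzvF⇒FzzzzvF⇒FzzzzzvF⇒FzzzzzzvF⇒FzzzzzzzvF⇒FzzzzzzzzvF⇒zvvzzzzzzzzvF⇒zvvzzzzzzzzvFz⇒zvvzzzzzzzzvFzz⇒zvvzzzzzzzzvzvvzz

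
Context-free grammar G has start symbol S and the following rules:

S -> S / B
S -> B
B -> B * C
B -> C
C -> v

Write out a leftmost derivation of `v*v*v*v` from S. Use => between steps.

S=>B=>B*C=>B*C*C=>B*C*C*C=>C*C*C*C=>v*C*C*C=>v*v*C*C=>v*v*v*C=>v*v*v*v

S => B   [S -> B]
B => B*C   [B -> B * C]
B*C => B*C*C   [B -> B * C]
B*C*C => B*C*C*C   [B -> B * C]
B*C*C*C => C*C*C*C   [B -> C]
C*C*C*C => v*C*C*C   [C -> v]
v*C*C*C => v*v*C*C   [C -> v]
v*v*C*C => v*v*v*C   [C -> v]
v*v*v*C => v*v*v*v   [C -> v]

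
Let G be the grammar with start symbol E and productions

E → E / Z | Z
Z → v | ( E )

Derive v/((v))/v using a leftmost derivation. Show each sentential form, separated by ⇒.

E ⇒ E/Z ⇒ E/Z/Z ⇒ Z/Z/Z ⇒ v/Z/Z ⇒ v/(E)/Z ⇒ v/(Z)/Z ⇒ v/((E))/Z ⇒ v/((Z))/Z ⇒ v/((v))/Z ⇒ v/((v))/v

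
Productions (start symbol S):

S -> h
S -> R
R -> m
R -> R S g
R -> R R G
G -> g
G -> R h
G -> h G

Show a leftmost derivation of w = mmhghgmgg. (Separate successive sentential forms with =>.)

S=>R=>RSg=>mSg=>mRg=>mRRGg=>mRSgRGg=>mRSgSgRGg=>mmSgSgRGg=>mmhgSgRGg=>mmhghgRGg=>mmhghgmGg=>mmhghgmgg

S => R   [S -> R]
R => RSg   [R -> R S g]
RSg => mSg   [R -> m]
mSg => mRg   [S -> R]
mRg => mRRGg   [R -> R R G]
mRRGg => mRSgRGg   [R -> R S g]
mRSgRGg => mRSgSgRGg   [R -> R S g]
mRSgSgRGg => mmSgSgRGg   [R -> m]
mmSgSgRGg => mmhgSgRGg   [S -> h]
mmhgSgRGg => mmhghgRGg   [S -> h]
mmhghgRGg => mmhghgmGg   [R -> m]
mmhghgmGg => mmhghgmgg   [G -> g]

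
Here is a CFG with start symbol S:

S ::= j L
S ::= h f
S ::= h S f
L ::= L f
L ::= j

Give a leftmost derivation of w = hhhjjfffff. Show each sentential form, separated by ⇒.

S⇒hSf⇒hhSff⇒hhhSfff⇒hhhjLfff⇒hhhjLffff⇒hhhjLfffff⇒hhhjjfffff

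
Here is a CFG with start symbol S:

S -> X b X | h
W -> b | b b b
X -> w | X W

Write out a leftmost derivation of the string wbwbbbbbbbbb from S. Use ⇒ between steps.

S ⇒ XbX   [S -> X b X]
XbX ⇒ wbX   [X -> w]
wbX ⇒ wbXW   [X -> X W]
wbXW ⇒ wbXWW   [X -> X W]
wbXWW ⇒ wbXWWW   [X -> X W]
wbXWWW ⇒ wbwWWW   [X -> w]
wbwWWW ⇒ wbwbbbWW   [W -> b b b]
wbwbbbWW ⇒ wbwbbbbbbW   [W -> b b b]
wbwbbbbbbW ⇒ wbwbbbbbbbbb   [W -> b b b]

S ⇒ XbX ⇒ wbX ⇒ wbXW ⇒ wbXWW ⇒ wbXWWW ⇒ wbwWWW ⇒ wbwbbbWW ⇒ wbwbbbbbbW ⇒ wbwbbbbbbbbb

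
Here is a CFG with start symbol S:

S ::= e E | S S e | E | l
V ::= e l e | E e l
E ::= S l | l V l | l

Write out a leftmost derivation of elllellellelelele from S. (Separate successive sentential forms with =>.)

S => SSe => eESe => elVlSe => elEellSe => ellVlellSe => ellEellellSe => elllellellSe => elllellelleEe => elllellellelVle => elllellellelelele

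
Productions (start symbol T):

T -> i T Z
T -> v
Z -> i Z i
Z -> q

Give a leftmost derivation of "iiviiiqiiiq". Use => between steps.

T => iTZ   [T -> i T Z]
iTZ => iiTZZ   [T -> i T Z]
iiTZZ => iivZZ   [T -> v]
iivZZ => iiviZiZ   [Z -> i Z i]
iiviZiZ => iiviiZiiZ   [Z -> i Z i]
iiviiZiiZ => iiviiiZiiiZ   [Z -> i Z i]
iiviiiZiiiZ => iiviiiqiiiZ   [Z -> q]
iiviiiqiiiZ => iiviiiqiiiq   [Z -> q]

T => iTZ => iiTZZ => iivZZ => iiviZiZ => iiviiZiiZ => iiviiiZiiiZ => iiviiiqiiiZ => iiviiiqiiiq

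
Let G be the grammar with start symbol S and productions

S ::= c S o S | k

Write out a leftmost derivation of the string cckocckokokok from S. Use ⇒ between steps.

S ⇒ cSoS   [S ::= c S o S]
cSoS ⇒ ccSoSoS   [S ::= c S o S]
ccSoSoS ⇒ cckoSoS   [S ::= k]
cckoSoS ⇒ cckocSoSoS   [S ::= c S o S]
cckocSoSoS ⇒ cckoccSoSoSoS   [S ::= c S o S]
cckoccSoSoSoS ⇒ cckocckoSoSoS   [S ::= k]
cckocckoSoSoS ⇒ cckocckokoSoS   [S ::= k]
cckocckokoSoS ⇒ cckocckokokoS   [S ::= k]
cckocckokokoS ⇒ cckocckokokok   [S ::= k]

S ⇒ cSoS ⇒ ccSoSoS ⇒ cckoSoS ⇒ cckocSoSoS ⇒ cckoccSoSoSoS ⇒ cckocckoSoSoS ⇒ cckocckokoSoS ⇒ cckocckokokoS ⇒ cckocckokokok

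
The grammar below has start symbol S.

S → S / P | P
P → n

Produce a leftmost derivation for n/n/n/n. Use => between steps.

S => S/P => S/P/P => S/P/P/P => P/P/P/P => n/P/P/P => n/n/P/P => n/n/n/P => n/n/n/n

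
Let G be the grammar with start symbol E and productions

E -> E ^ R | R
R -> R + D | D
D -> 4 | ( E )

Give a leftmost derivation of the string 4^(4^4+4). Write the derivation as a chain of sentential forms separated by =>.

E=>E^R=>R^R=>D^R=>4^R=>4^D=>4^(E)=>4^(E^R)=>4^(R^R)=>4^(D^R)=>4^(4^R)=>4^(4^R+D)=>4^(4^D+D)=>4^(4^4+D)=>4^(4^4+4)

E => E^R   [E -> E ^ R]
E^R => R^R   [E -> R]
R^R => D^R   [R -> D]
D^R => 4^R   [D -> 4]
4^R => 4^D   [R -> D]
4^D => 4^(E)   [D -> ( E )]
4^(E) => 4^(E^R)   [E -> E ^ R]
4^(E^R) => 4^(R^R)   [E -> R]
4^(R^R) => 4^(D^R)   [R -> D]
4^(D^R) => 4^(4^R)   [D -> 4]
4^(4^R) => 4^(4^R+D)   [R -> R + D]
4^(4^R+D) => 4^(4^D+D)   [R -> D]
4^(4^D+D) => 4^(4^4+D)   [D -> 4]
4^(4^4+D) => 4^(4^4+4)   [D -> 4]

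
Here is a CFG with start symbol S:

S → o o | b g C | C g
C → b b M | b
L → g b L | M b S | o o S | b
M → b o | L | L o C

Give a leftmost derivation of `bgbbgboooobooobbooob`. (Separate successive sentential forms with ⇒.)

S⇒bgC⇒bgbbM⇒bgbbLoC⇒bgbbMbSoC⇒bgbbLoCbSoC⇒bgbbgbLoCbSoC⇒bgbbgbMbSoCbSoC⇒bgbbgbLbSoCbSoC⇒bgbbgbooSbSoCbSoC⇒bgbbgboooobSoCbSoC⇒bgbbgbooooboooCbSoC⇒bgbbgboooobooobbSoC⇒bgbbgboooobooobboooC⇒bgbbgboooobooobbooob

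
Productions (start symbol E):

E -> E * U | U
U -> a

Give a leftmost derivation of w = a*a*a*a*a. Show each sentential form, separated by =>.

E=>E*U=>E*U*U=>E*U*U*U=>E*U*U*U*U=>U*U*U*U*U=>a*U*U*U*U=>a*a*U*U*U=>a*a*a*U*U=>a*a*a*a*U=>a*a*a*a*a

E => E*U   [E -> E * U]
E*U => E*U*U   [E -> E * U]
E*U*U => E*U*U*U   [E -> E * U]
E*U*U*U => E*U*U*U*U   [E -> E * U]
E*U*U*U*U => U*U*U*U*U   [E -> U]
U*U*U*U*U => a*U*U*U*U   [U -> a]
a*U*U*U*U => a*a*U*U*U   [U -> a]
a*a*U*U*U => a*a*a*U*U   [U -> a]
a*a*a*U*U => a*a*a*a*U   [U -> a]
a*a*a*a*U => a*a*a*a*a   [U -> a]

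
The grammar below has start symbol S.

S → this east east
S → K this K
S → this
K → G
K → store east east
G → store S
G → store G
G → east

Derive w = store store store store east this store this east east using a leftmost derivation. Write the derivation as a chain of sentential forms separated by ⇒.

S ⇒ K this K ⇒ G this K ⇒ store G this K ⇒ store store G this K ⇒ store store store G this K ⇒ store store store store G this K ⇒ store store store store east this K ⇒ store store store store east this G ⇒ store store store store east this store S ⇒ store store store store east this store this east east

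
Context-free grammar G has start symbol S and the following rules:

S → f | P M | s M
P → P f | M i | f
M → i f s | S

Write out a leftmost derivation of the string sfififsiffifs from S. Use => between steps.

S=>PM=>PfM=>PffM=>MiffM=>SiffM=>sMiffM=>sSiffM=>sPMiffM=>sPfMiffM=>sMifMiffM=>sSifMiffM=>sfifMiffM=>sfififsiffM=>sfififsiffifs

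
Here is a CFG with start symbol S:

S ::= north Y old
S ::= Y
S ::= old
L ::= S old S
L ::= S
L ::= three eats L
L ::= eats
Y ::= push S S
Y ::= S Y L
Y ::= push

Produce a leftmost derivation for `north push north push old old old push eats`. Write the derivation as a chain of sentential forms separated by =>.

S => Y   [S ::= Y]
Y => S Y L   [Y ::= S Y L]
S Y L => north Y old Y L   [S ::= north Y old]
north Y old Y L => north push S S old Y L   [Y ::= push S S]
north push S S old Y L => north push north Y old S old Y L   [S ::= north Y old]
north push north Y old S old Y L => north push north push old S old Y L   [Y ::= push]
north push north push old S old Y L => north push north push old old old Y L   [S ::= old]
north push north push old old old Y L => north push north push old old old push L   [Y ::= push]
north push north push old old old push L => north push north push old old old push eats   [L ::= eats]

S => Y => S Y L => north Y old Y L => north push S S old Y L => north push north Y old S old Y L => north push north push old S old Y L => north push north push old old old Y L => north push north push old old old push L => north push north push old old old push eats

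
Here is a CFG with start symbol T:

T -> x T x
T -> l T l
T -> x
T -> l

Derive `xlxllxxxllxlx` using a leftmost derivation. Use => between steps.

T => xTx => xlTlx => xlxTxlx => xlxlTlxlx => xlxllTllxlx => xlxllxTxllxlx => xlxllxxxllxlx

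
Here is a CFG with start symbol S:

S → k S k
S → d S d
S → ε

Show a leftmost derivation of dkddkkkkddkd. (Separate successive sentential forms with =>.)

S=>dSd=>dkSkd=>dkdSdkd=>dkddSddkd=>dkddkSkddkd=>dkddkkSkkddkd=>dkddkkkkddkd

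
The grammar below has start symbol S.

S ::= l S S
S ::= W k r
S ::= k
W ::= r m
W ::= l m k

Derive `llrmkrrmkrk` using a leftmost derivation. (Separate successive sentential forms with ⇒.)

S ⇒ lSS ⇒ llSSS ⇒ llWkrSS ⇒ llrmkrSS ⇒ llrmkrWkrS ⇒ llrmkrrmkrS ⇒ llrmkrrmkrk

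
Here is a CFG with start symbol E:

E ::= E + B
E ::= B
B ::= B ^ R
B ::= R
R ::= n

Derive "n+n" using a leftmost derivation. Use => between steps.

E => E+B   [E ::= E + B]
E+B => B+B   [E ::= B]
B+B => R+B   [B ::= R]
R+B => n+B   [R ::= n]
n+B => n+R   [B ::= R]
n+R => n+n   [R ::= n]

E => E+B => B+B => R+B => n+B => n+R => n+n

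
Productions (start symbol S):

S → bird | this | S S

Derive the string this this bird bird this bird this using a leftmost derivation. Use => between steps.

S => S S => this S => this S S => this this S => this this S S => this this S S S => this this S S S S => this this bird S S S => this this bird S S S S => this this bird bird S S S => this this bird bird this S S => this this bird bird this bird S => this this bird bird this bird this

S => S S   [S → S S]
S S => this S   [S → this]
this S => this S S   [S → S S]
this S S => this this S   [S → this]
this this S => this this S S   [S → S S]
this this S S => this this S S S   [S → S S]
this this S S S => this this S S S S   [S → S S]
this this S S S S => this this bird S S S   [S → bird]
this this bird S S S => this this bird S S S S   [S → S S]
this this bird S S S S => this this bird bird S S S   [S → bird]
this this bird bird S S S => this this bird bird this S S   [S → this]
this this bird bird this S S => this this bird bird this bird S   [S → bird]
this this bird bird this bird S => this this bird bird this bird this   [S → this]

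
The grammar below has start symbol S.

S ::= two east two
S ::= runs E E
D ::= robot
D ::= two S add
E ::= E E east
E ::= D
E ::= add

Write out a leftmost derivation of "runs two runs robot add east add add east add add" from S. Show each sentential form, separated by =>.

S => runs E E => runs D E => runs two S add E => runs two runs E E add E => runs two runs E E east E add E => runs two runs D E east E add E => runs two runs robot E east E add E => runs two runs robot add east E add E => runs two runs robot add east E E east add E => runs two runs robot add east add E east add E => runs two runs robot add east add add east add E => runs two runs robot add east add add east add add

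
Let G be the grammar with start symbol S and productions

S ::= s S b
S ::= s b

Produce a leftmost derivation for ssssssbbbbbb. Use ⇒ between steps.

S ⇒ sSb   [S ::= s S b]
sSb ⇒ ssSbb   [S ::= s S b]
ssSbb ⇒ sssSbbb   [S ::= s S b]
sssSbbb ⇒ ssssSbbbb   [S ::= s S b]
ssssSbbbb ⇒ sssssSbbbbb   [S ::= s S b]
sssssSbbbbb ⇒ ssssssbbbbbb   [S ::= s b]

S ⇒ sSb ⇒ ssSbb ⇒ sssSbbb ⇒ ssssSbbbb ⇒ sssssSbbbbb ⇒ ssssssbbbbbb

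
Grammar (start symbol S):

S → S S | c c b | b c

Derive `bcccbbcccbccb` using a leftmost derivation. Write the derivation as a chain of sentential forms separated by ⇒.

S ⇒ SS ⇒ bcS ⇒ bcSS ⇒ bcSSS ⇒ bcSSSS ⇒ bcccbSSS ⇒ bcccbbcSS ⇒ bcccbbcccbS ⇒ bcccbbcccbccb

S ⇒ SS   [S → S S]
SS ⇒ bcS   [S → b c]
bcS ⇒ bcSS   [S → S S]
bcSS ⇒ bcSSS   [S → S S]
bcSSS ⇒ bcSSSS   [S → S S]
bcSSSS ⇒ bcccbSSS   [S → c c b]
bcccbSSS ⇒ bcccbbcSS   [S → b c]
bcccbbcSS ⇒ bcccbbcccbS   [S → c c b]
bcccbbcccbS ⇒ bcccbbcccbccb   [S → c c b]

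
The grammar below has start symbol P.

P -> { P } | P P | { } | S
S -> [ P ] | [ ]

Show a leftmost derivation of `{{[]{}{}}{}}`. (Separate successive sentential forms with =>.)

P => {P}   [P -> { P }]
{P} => {PP}   [P -> P P]
{PP} => {{P}P}   [P -> { P }]
{{P}P} => {{PP}P}   [P -> P P]
{{PP}P} => {{PPP}P}   [P -> P P]
{{PPP}P} => {{SPP}P}   [P -> S]
{{SPP}P} => {{[]PP}P}   [S -> [ ]]
{{[]PP}P} => {{[]{}P}P}   [P -> { }]
{{[]{}P}P} => {{[]{}{}}P}   [P -> { }]
{{[]{}{}}P} => {{[]{}{}}{}}   [P -> { }]

P=>{P}=>{PP}=>{{P}P}=>{{PP}P}=>{{PPP}P}=>{{SPP}P}=>{{[]PP}P}=>{{[]{}P}P}=>{{[]{}{}}P}=>{{[]{}{}}{}}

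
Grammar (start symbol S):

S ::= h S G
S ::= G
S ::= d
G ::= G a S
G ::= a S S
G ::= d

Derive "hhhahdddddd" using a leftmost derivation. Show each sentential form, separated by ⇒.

S ⇒ hSG ⇒ hhSGG ⇒ hhhSGGG ⇒ hhhGGGG ⇒ hhhaSSGGG ⇒ hhhahSGSGGG ⇒ hhhahdGSGGG ⇒ hhhahddSGGG ⇒ hhhahdddGGG ⇒ hhhahddddGG ⇒ hhhahdddddG ⇒ hhhahdddddd

S ⇒ hSG   [S ::= h S G]
hSG ⇒ hhSGG   [S ::= h S G]
hhSGG ⇒ hhhSGGG   [S ::= h S G]
hhhSGGG ⇒ hhhGGGG   [S ::= G]
hhhGGGG ⇒ hhhaSSGGG   [G ::= a S S]
hhhaSSGGG ⇒ hhhahSGSGGG   [S ::= h S G]
hhhahSGSGGG ⇒ hhhahdGSGGG   [S ::= d]
hhhahdGSGGG ⇒ hhhahddSGGG   [G ::= d]
hhhahddSGGG ⇒ hhhahdddGGG   [S ::= d]
hhhahdddGGG ⇒ hhhahddddGG   [G ::= d]
hhhahddddGG ⇒ hhhahdddddG   [G ::= d]
hhhahdddddG ⇒ hhhahdddddd   [G ::= d]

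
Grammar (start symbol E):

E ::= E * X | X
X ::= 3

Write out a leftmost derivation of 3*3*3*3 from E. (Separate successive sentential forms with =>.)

E => E*X   [E ::= E * X]
E*X => E*X*X   [E ::= E * X]
E*X*X => E*X*X*X   [E ::= E * X]
E*X*X*X => X*X*X*X   [E ::= X]
X*X*X*X => 3*X*X*X   [X ::= 3]
3*X*X*X => 3*3*X*X   [X ::= 3]
3*3*X*X => 3*3*3*X   [X ::= 3]
3*3*3*X => 3*3*3*3   [X ::= 3]

E => E*X => E*X*X => E*X*X*X => X*X*X*X => 3*X*X*X => 3*3*X*X => 3*3*3*X => 3*3*3*3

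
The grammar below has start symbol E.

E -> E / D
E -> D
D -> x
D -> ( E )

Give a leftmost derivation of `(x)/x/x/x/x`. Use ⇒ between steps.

E ⇒ E/D ⇒ E/D/D ⇒ E/D/D/D ⇒ E/D/D/D/D ⇒ D/D/D/D/D ⇒ (E)/D/D/D/D ⇒ (D)/D/D/D/D ⇒ (x)/D/D/D/D ⇒ (x)/x/D/D/D ⇒ (x)/x/x/D/D ⇒ (x)/x/x/x/D ⇒ (x)/x/x/x/x

E ⇒ E/D   [E -> E / D]
E/D ⇒ E/D/D   [E -> E / D]
E/D/D ⇒ E/D/D/D   [E -> E / D]
E/D/D/D ⇒ E/D/D/D/D   [E -> E / D]
E/D/D/D/D ⇒ D/D/D/D/D   [E -> D]
D/D/D/D/D ⇒ (E)/D/D/D/D   [D -> ( E )]
(E)/D/D/D/D ⇒ (D)/D/D/D/D   [E -> D]
(D)/D/D/D/D ⇒ (x)/D/D/D/D   [D -> x]
(x)/D/D/D/D ⇒ (x)/x/D/D/D   [D -> x]
(x)/x/D/D/D ⇒ (x)/x/x/D/D   [D -> x]
(x)/x/x/D/D ⇒ (x)/x/x/x/D   [D -> x]
(x)/x/x/x/D ⇒ (x)/x/x/x/x   [D -> x]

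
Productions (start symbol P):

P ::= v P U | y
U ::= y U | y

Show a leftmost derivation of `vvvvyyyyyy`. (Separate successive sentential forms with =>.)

P => vPU => vvPUU => vvvPUUU => vvvvPUUUU => vvvvyUUUU => vvvvyyUUUU => vvvvyyyUUU => vvvvyyyyUU => vvvvyyyyyU => vvvvyyyyyy

P => vPU   [P ::= v P U]
vPU => vvPUU   [P ::= v P U]
vvPUU => vvvPUUU   [P ::= v P U]
vvvPUUU => vvvvPUUUU   [P ::= v P U]
vvvvPUUUU => vvvvyUUUU   [P ::= y]
vvvvyUUUU => vvvvyyUUUU   [U ::= y U]
vvvvyyUUUU => vvvvyyyUUU   [U ::= y]
vvvvyyyUUU => vvvvyyyyUU   [U ::= y]
vvvvyyyyUU => vvvvyyyyyU   [U ::= y]
vvvvyyyyyU => vvvvyyyyyy   [U ::= y]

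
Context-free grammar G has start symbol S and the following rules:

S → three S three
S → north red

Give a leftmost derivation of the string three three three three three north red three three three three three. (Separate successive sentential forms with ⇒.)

S ⇒ three S three ⇒ three three S three three ⇒ three three three S three three three ⇒ three three three three S three three three three ⇒ three three three three three S three three three three three ⇒ three three three three three north red three three three three three

S ⇒ three S three   [S → three S three]
three S three ⇒ three three S three three   [S → three S three]
three three S three three ⇒ three three three S three three three   [S → three S three]
three three three S three three three ⇒ three three three three S three three three three   [S → three S three]
three three three three S three three three three ⇒ three three three three three S three three three three three   [S → three S three]
three three three three three S three three three three three ⇒ three three three three three north red three three three three three   [S → north red]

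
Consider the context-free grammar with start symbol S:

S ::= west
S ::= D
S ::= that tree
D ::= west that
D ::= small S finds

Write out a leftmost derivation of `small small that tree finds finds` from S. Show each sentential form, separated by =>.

S => D => small S finds => small D finds => small small S finds finds => small small that tree finds finds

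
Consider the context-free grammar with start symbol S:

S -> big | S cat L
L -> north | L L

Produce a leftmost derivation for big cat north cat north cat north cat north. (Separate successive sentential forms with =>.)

S => S cat L   [S -> S cat L]
S cat L => S cat L cat L   [S -> S cat L]
S cat L cat L => S cat L cat L cat L   [S -> S cat L]
S cat L cat L cat L => S cat L cat L cat L cat L   [S -> S cat L]
S cat L cat L cat L cat L => big cat L cat L cat L cat L   [S -> big]
big cat L cat L cat L cat L => big cat north cat L cat L cat L   [L -> north]
big cat north cat L cat L cat L => big cat north cat north cat L cat L   [L -> north]
big cat north cat north cat L cat L => big cat north cat north cat north cat L   [L -> north]
big cat north cat north cat north cat L => big cat north cat north cat north cat north   [L -> north]

S => S cat L => S cat L cat L => S cat L cat L cat L => S cat L cat L cat L cat L => big cat L cat L cat L cat L => big cat north cat L cat L cat L => big cat north cat north cat L cat L => big cat north cat north cat north cat L => big cat north cat north cat north cat north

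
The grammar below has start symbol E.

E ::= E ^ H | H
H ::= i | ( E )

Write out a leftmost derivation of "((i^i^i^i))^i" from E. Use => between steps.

E => E^H   [E ::= E ^ H]
E^H => H^H   [E ::= H]
H^H => (E)^H   [H ::= ( E )]
(E)^H => (H)^H   [E ::= H]
(H)^H => ((E))^H   [H ::= ( E )]
((E))^H => ((E^H))^H   [E ::= E ^ H]
((E^H))^H => ((E^H^H))^H   [E ::= E ^ H]
((E^H^H))^H => ((E^H^H^H))^H   [E ::= E ^ H]
((E^H^H^H))^H => ((H^H^H^H))^H   [E ::= H]
((H^H^H^H))^H => ((i^H^H^H))^H   [H ::= i]
((i^H^H^H))^H => ((i^i^H^H))^H   [H ::= i]
((i^i^H^H))^H => ((i^i^i^H))^H   [H ::= i]
((i^i^i^H))^H => ((i^i^i^i))^H   [H ::= i]
((i^i^i^i))^H => ((i^i^i^i))^i   [H ::= i]

E => E^H => H^H => (E)^H => (H)^H => ((E))^H => ((E^H))^H => ((E^H^H))^H => ((E^H^H^H))^H => ((H^H^H^H))^H => ((i^H^H^H))^H => ((i^i^H^H))^H => ((i^i^i^H))^H => ((i^i^i^i))^H => ((i^i^i^i))^i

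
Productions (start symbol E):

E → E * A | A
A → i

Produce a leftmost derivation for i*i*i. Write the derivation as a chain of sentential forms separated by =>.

E => E*A   [E → E * A]
E*A => E*A*A   [E → E * A]
E*A*A => A*A*A   [E → A]
A*A*A => i*A*A   [A → i]
i*A*A => i*i*A   [A → i]
i*i*A => i*i*i   [A → i]

E => E*A => E*A*A => A*A*A => i*A*A => i*i*A => i*i*i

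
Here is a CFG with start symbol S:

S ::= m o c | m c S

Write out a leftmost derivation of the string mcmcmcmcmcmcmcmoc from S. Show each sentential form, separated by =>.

S => mcS => mcmcS => mcmcmcS => mcmcmcmcS => mcmcmcmcmcS => mcmcmcmcmcmcS => mcmcmcmcmcmcmcS => mcmcmcmcmcmcmcmoc

S => mcS   [S ::= m c S]
mcS => mcmcS   [S ::= m c S]
mcmcS => mcmcmcS   [S ::= m c S]
mcmcmcS => mcmcmcmcS   [S ::= m c S]
mcmcmcmcS => mcmcmcmcmcS   [S ::= m c S]
mcmcmcmcmcS => mcmcmcmcmcmcS   [S ::= m c S]
mcmcmcmcmcmcS => mcmcmcmcmcmcmcS   [S ::= m c S]
mcmcmcmcmcmcmcS => mcmcmcmcmcmcmcmoc   [S ::= m o c]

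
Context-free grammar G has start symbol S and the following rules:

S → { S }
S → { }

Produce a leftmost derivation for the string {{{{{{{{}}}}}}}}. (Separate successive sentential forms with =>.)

S => {S} => {{S}} => {{{S}}} => {{{{S}}}} => {{{{{S}}}}} => {{{{{{S}}}}}} => {{{{{{{S}}}}}}} => {{{{{{{{}}}}}}}}

S => {S}   [S → { S }]
{S} => {{S}}   [S → { S }]
{{S}} => {{{S}}}   [S → { S }]
{{{S}}} => {{{{S}}}}   [S → { S }]
{{{{S}}}} => {{{{{S}}}}}   [S → { S }]
{{{{{S}}}}} => {{{{{{S}}}}}}   [S → { S }]
{{{{{{S}}}}}} => {{{{{{{S}}}}}}}   [S → { S }]
{{{{{{{S}}}}}}} => {{{{{{{{}}}}}}}}   [S → { }]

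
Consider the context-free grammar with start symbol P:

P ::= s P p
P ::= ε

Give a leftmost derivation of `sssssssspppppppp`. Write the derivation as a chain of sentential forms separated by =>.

P => sPp => ssPpp => sssPppp => ssssPpppp => sssssPppppp => ssssssPpppppp => sssssssPppppppp => ssssssssPpppppppp => sssssssspppppppp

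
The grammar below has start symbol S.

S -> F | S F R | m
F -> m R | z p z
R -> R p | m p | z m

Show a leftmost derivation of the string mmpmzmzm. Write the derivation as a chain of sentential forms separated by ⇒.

S ⇒ SFR   [S -> S F R]
SFR ⇒ FFR   [S -> F]
FFR ⇒ mRFR   [F -> m R]
mRFR ⇒ mmpFR   [R -> m p]
mmpFR ⇒ mmpmRR   [F -> m R]
mmpmRR ⇒ mmpmzmR   [R -> z m]
mmpmzmR ⇒ mmpmzmzm   [R -> z m]

S ⇒ SFR ⇒ FFR ⇒ mRFR ⇒ mmpFR ⇒ mmpmRR ⇒ mmpmzmR ⇒ mmpmzmzm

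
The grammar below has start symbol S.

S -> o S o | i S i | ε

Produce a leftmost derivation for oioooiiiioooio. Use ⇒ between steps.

S⇒oSo⇒oiSio⇒oioSoio⇒oiooSooio⇒oioooSoooio⇒oioooiSioooio⇒oioooiiSiioooio⇒oioooiiiioooio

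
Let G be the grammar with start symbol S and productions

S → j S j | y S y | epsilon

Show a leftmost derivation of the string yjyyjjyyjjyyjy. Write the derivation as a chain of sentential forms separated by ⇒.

S ⇒ ySy ⇒ yjSjy ⇒ yjySyjy ⇒ yjyySyyjy ⇒ yjyyjSjyyjy ⇒ yjyyjjSjjyyjy ⇒ yjyyjjySyjjyyjy ⇒ yjyyjjyyjjyyjy

S ⇒ ySy   [S → y S y]
ySy ⇒ yjSjy   [S → j S j]
yjSjy ⇒ yjySyjy   [S → y S y]
yjySyjy ⇒ yjyySyyjy   [S → y S y]
yjyySyyjy ⇒ yjyyjSjyyjy   [S → j S j]
yjyyjSjyyjy ⇒ yjyyjjSjjyyjy   [S → j S j]
yjyyjjSjjyyjy ⇒ yjyyjjySyjjyyjy   [S → y S y]
yjyyjjySyjjyyjy ⇒ yjyyjjyyjjyyjy   [S → epsilon]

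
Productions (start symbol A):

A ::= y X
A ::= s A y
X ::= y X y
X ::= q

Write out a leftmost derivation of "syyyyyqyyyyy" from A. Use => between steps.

A => sAy => syXy => syyXyy => syyyXyyy => syyyyXyyyy => syyyyyXyyyyy => syyyyyqyyyyy

A => sAy   [A ::= s A y]
sAy => syXy   [A ::= y X]
syXy => syyXyy   [X ::= y X y]
syyXyy => syyyXyyy   [X ::= y X y]
syyyXyyy => syyyyXyyyy   [X ::= y X y]
syyyyXyyyy => syyyyyXyyyyy   [X ::= y X y]
syyyyyXyyyyy => syyyyyqyyyyy   [X ::= q]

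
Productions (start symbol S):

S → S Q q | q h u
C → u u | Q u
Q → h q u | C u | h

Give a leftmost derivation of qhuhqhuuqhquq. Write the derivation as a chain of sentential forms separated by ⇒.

S ⇒ SQq ⇒ SQqQq ⇒ SQqQqQq ⇒ qhuQqQqQq ⇒ qhuhqQqQq ⇒ qhuhqCuqQq ⇒ qhuhqQuuqQq ⇒ qhuhqhuuqQq ⇒ qhuhqhuuqhquq

S ⇒ SQq   [S → S Q q]
SQq ⇒ SQqQq   [S → S Q q]
SQqQq ⇒ SQqQqQq   [S → S Q q]
SQqQqQq ⇒ qhuQqQqQq   [S → q h u]
qhuQqQqQq ⇒ qhuhqQqQq   [Q → h]
qhuhqQqQq ⇒ qhuhqCuqQq   [Q → C u]
qhuhqCuqQq ⇒ qhuhqQuuqQq   [C → Q u]
qhuhqQuuqQq ⇒ qhuhqhuuqQq   [Q → h]
qhuhqhuuqQq ⇒ qhuhqhuuqhquq   [Q → h q u]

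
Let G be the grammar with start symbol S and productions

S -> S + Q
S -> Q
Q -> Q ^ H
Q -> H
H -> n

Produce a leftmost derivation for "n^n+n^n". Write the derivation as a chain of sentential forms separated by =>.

S => S+Q => Q+Q => Q^H+Q => H^H+Q => n^H+Q => n^n+Q => n^n+Q^H => n^n+H^H => n^n+n^H => n^n+n^n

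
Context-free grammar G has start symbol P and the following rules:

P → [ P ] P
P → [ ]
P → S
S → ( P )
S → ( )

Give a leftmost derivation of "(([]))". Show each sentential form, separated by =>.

P=>S=>(P)=>(S)=>((P))=>(([]))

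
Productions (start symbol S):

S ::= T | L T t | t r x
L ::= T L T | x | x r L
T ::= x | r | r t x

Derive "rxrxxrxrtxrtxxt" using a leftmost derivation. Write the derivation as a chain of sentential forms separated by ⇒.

S⇒LTt⇒TLTTt⇒rLTTt⇒rxrLTTt⇒rxrTLTTTt⇒rxrxLTTTt⇒rxrxxrLTTTt⇒rxrxxrxTTTt⇒rxrxxrxrtxTTt⇒rxrxxrxrtxrtxTt⇒rxrxxrxrtxrtxxt

S ⇒ LTt   [S ::= L T t]
LTt ⇒ TLTTt   [L ::= T L T]
TLTTt ⇒ rLTTt   [T ::= r]
rLTTt ⇒ rxrLTTt   [L ::= x r L]
rxrLTTt ⇒ rxrTLTTTt   [L ::= T L T]
rxrTLTTTt ⇒ rxrxLTTTt   [T ::= x]
rxrxLTTTt ⇒ rxrxxrLTTTt   [L ::= x r L]
rxrxxrLTTTt ⇒ rxrxxrxTTTt   [L ::= x]
rxrxxrxTTTt ⇒ rxrxxrxrtxTTt   [T ::= r t x]
rxrxxrxrtxTTt ⇒ rxrxxrxrtxrtxTt   [T ::= r t x]
rxrxxrxrtxrtxTt ⇒ rxrxxrxrtxrtxxt   [T ::= x]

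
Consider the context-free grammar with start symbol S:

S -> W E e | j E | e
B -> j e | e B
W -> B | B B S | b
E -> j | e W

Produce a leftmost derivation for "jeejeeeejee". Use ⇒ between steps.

S⇒jE⇒jeW⇒jeBBS⇒jeeBBS⇒jeejeBS⇒jeejeeBS⇒jeejeeeBS⇒jeejeeeeBS⇒jeejeeeejeS⇒jeejeeeejee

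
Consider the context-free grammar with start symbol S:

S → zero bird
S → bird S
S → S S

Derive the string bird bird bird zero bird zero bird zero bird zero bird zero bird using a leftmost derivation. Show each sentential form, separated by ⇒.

S ⇒ S S   [S → S S]
S S ⇒ bird S S   [S → bird S]
bird S S ⇒ bird bird S S   [S → bird S]
bird bird S S ⇒ bird bird S S S   [S → S S]
bird bird S S S ⇒ bird bird bird S S S   [S → bird S]
bird bird bird S S S ⇒ bird bird bird S S S S   [S → S S]
bird bird bird S S S S ⇒ bird bird bird S S S S S   [S → S S]
bird bird bird S S S S S ⇒ bird bird bird zero bird S S S S   [S → zero bird]
bird bird bird zero bird S S S S ⇒ bird bird bird zero bird zero bird S S S   [S → zero bird]
bird bird bird zero bird zero bird S S S ⇒ bird bird bird zero bird zero bird zero bird S S   [S → zero bird]
bird bird bird zero bird zero bird zero bird S S ⇒ bird bird bird zero bird zero bird zero bird zero bird S   [S → zero bird]
bird bird bird zero bird zero bird zero bird zero bird S ⇒ bird bird bird zero bird zero bird zero bird zero bird zero bird   [S → zero bird]

S ⇒ S S ⇒ bird S S ⇒ bird bird S S ⇒ bird bird S S S ⇒ bird bird bird S S S ⇒ bird bird bird S S S S ⇒ bird bird bird S S S S S ⇒ bird bird bird zero bird S S S S ⇒ bird bird bird zero bird zero bird S S S ⇒ bird bird bird zero bird zero bird zero bird S S ⇒ bird bird bird zero bird zero bird zero bird zero bird S ⇒ bird bird bird zero bird zero bird zero bird zero bird zero bird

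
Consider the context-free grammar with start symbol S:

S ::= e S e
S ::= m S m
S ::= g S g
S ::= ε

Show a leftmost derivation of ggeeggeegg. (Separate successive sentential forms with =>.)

S => gSg => ggSgg => ggeSegg => ggeeSeegg => ggeegSgeegg => ggeeggeegg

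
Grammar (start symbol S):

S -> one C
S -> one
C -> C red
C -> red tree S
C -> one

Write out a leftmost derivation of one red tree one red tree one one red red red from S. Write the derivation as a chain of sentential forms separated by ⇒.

S ⇒ one C ⇒ one C red ⇒ one C red red ⇒ one C red red red ⇒ one red tree S red red red ⇒ one red tree one C red red red ⇒ one red tree one red tree S red red red ⇒ one red tree one red tree one C red red red ⇒ one red tree one red tree one one red red red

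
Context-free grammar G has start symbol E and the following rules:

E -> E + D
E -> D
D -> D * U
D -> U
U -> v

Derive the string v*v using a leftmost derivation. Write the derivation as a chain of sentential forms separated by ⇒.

E ⇒ D   [E -> D]
D ⇒ D*U   [D -> D * U]
D*U ⇒ U*U   [D -> U]
U*U ⇒ v*U   [U -> v]
v*U ⇒ v*v   [U -> v]

E ⇒ D ⇒ D*U ⇒ U*U ⇒ v*U ⇒ v*v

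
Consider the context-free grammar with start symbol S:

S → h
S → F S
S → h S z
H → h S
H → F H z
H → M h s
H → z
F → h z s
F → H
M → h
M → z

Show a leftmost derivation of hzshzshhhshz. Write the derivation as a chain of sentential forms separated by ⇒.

S ⇒ FS ⇒ hzsS ⇒ hzsFS ⇒ hzshzsS ⇒ hzshzshSz ⇒ hzshzshFSz ⇒ hzshzshHSz ⇒ hzshzshMhsSz ⇒ hzshzshhhsSz ⇒ hzshzshhhshz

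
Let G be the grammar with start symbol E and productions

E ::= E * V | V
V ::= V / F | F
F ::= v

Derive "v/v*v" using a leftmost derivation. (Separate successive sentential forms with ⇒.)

E ⇒ E*V ⇒ V*V ⇒ V/F*V ⇒ F/F*V ⇒ v/F*V ⇒ v/v*V ⇒ v/v*F ⇒ v/v*v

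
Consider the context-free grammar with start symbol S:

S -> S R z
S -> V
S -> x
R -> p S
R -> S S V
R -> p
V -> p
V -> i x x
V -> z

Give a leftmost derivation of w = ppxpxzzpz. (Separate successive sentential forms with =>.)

S=>SRz=>SRzRz=>VRzRz=>pRzRz=>ppSzRz=>ppSRzzRz=>ppxRzzRz=>ppxpSzzRz=>ppxpxzzRz=>ppxpxzzpz

S => SRz   [S -> S R z]
SRz => SRzRz   [S -> S R z]
SRzRz => VRzRz   [S -> V]
VRzRz => pRzRz   [V -> p]
pRzRz => ppSzRz   [R -> p S]
ppSzRz => ppSRzzRz   [S -> S R z]
ppSRzzRz => ppxRzzRz   [S -> x]
ppxRzzRz => ppxpSzzRz   [R -> p S]
ppxpSzzRz => ppxpxzzRz   [S -> x]
ppxpxzzRz => ppxpxzzpz   [R -> p]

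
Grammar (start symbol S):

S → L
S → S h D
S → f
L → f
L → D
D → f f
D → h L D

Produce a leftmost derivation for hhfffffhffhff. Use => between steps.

S => ShD => ShDhD => LhDhD => DhDhD => hLDhDhD => hDDhDhD => hhLDDhDhD => hhfDDhDhD => hhfffDhDhD => hhfffffhDhD => hhfffffhffhD => hhfffffhffhff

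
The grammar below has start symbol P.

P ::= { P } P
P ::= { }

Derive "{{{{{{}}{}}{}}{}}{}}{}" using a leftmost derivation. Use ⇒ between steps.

P ⇒ {P}P   [P ::= { P } P]
{P}P ⇒ {{P}P}P   [P ::= { P } P]
{{P}P}P ⇒ {{{P}P}P}P   [P ::= { P } P]
{{{P}P}P}P ⇒ {{{{P}P}P}P}P   [P ::= { P } P]
{{{{P}P}P}P}P ⇒ {{{{{P}P}P}P}P}P   [P ::= { P } P]
{{{{{P}P}P}P}P}P ⇒ {{{{{{}}P}P}P}P}P   [P ::= { }]
{{{{{{}}P}P}P}P}P ⇒ {{{{{{}}{}}P}P}P}P   [P ::= { }]
{{{{{{}}{}}P}P}P}P ⇒ {{{{{{}}{}}{}}P}P}P   [P ::= { }]
{{{{{{}}{}}{}}P}P}P ⇒ {{{{{{}}{}}{}}{}}P}P   [P ::= { }]
{{{{{{}}{}}{}}{}}P}P ⇒ {{{{{{}}{}}{}}{}}{}}P   [P ::= { }]
{{{{{{}}{}}{}}{}}{}}P ⇒ {{{{{{}}{}}{}}{}}{}}{}   [P ::= { }]

P ⇒ {P}P ⇒ {{P}P}P ⇒ {{{P}P}P}P ⇒ {{{{P}P}P}P}P ⇒ {{{{{P}P}P}P}P}P ⇒ {{{{{{}}P}P}P}P}P ⇒ {{{{{{}}{}}P}P}P}P ⇒ {{{{{{}}{}}{}}P}P}P ⇒ {{{{{{}}{}}{}}{}}P}P ⇒ {{{{{{}}{}}{}}{}}{}}P ⇒ {{{{{{}}{}}{}}{}}{}}{}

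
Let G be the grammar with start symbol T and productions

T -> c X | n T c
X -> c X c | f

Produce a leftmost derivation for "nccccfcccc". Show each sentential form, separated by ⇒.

T ⇒ nTc ⇒ ncXc ⇒ nccXcc ⇒ ncccXccc ⇒ nccccXcccc ⇒ nccccfcccc

T ⇒ nTc   [T -> n T c]
nTc ⇒ ncXc   [T -> c X]
ncXc ⇒ nccXcc   [X -> c X c]
nccXcc ⇒ ncccXccc   [X -> c X c]
ncccXccc ⇒ nccccXcccc   [X -> c X c]
nccccXcccc ⇒ nccccfcccc   [X -> f]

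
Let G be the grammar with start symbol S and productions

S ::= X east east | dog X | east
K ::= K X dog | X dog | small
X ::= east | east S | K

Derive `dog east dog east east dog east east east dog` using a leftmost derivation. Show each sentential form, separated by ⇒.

S ⇒ dog X   [S ::= dog X]
dog X ⇒ dog east S   [X ::= east S]
dog east S ⇒ dog east dog X   [S ::= dog X]
dog east dog X ⇒ dog east dog K   [X ::= K]
dog east dog K ⇒ dog east dog X dog   [K ::= X dog]
dog east dog X dog ⇒ dog east dog east S dog   [X ::= east S]
dog east dog east S dog ⇒ dog east dog east X east east dog   [S ::= X east east]
dog east dog east X east east dog ⇒ dog east dog east east S east east dog   [X ::= east S]
dog east dog east east S east east dog ⇒ dog east dog east east dog X east east dog   [S ::= dog X]
dog east dog east east dog X east east dog ⇒ dog east dog east east dog east east east dog   [X ::= east]

S ⇒ dog X ⇒ dog east S ⇒ dog east dog X ⇒ dog east dog K ⇒ dog east dog X dog ⇒ dog east dog east S dog ⇒ dog east dog east X east east dog ⇒ dog east dog east east S east east dog ⇒ dog east dog east east dog X east east dog ⇒ dog east dog east east dog east east east dog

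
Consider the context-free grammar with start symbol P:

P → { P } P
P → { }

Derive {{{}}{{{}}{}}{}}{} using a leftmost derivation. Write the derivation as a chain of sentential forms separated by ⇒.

P⇒{P}P⇒{{P}P}P⇒{{{}}P}P⇒{{{}}{P}P}P⇒{{{}}{{P}P}P}P⇒{{{}}{{{}}P}P}P⇒{{{}}{{{}}{}}P}P⇒{{{}}{{{}}{}}{}}P⇒{{{}}{{{}}{}}{}}{}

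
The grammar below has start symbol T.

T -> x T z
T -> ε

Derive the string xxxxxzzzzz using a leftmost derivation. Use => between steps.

T => xTz => xxTzz => xxxTzzz => xxxxTzzzz => xxxxxTzzzzz => xxxxxzzzzz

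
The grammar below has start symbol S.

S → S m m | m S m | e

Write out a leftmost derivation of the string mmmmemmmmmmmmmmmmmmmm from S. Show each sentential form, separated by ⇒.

S ⇒ Smm   [S → S m m]
Smm ⇒ mSmmm   [S → m S m]
mSmmm ⇒ mSmmmmm   [S → S m m]
mSmmmmm ⇒ mSmmmmmmm   [S → S m m]
mSmmmmmmm ⇒ mSmmmmmmmmm   [S → S m m]
mSmmmmmmmmm ⇒ mmSmmmmmmmmmm   [S → m S m]
mmSmmmmmmmmmm ⇒ mmSmmmmmmmmmmmm   [S → S m m]
mmSmmmmmmmmmmmm ⇒ mmmSmmmmmmmmmmmmm   [S → m S m]
mmmSmmmmmmmmmmmmm ⇒ mmmmSmmmmmmmmmmmmmm   [S → m S m]
mmmmSmmmmmmmmmmmmmm ⇒ mmmmSmmmmmmmmmmmmmmmm   [S → S m m]
mmmmSmmmmmmmmmmmmmmmm ⇒ mmmmemmmmmmmmmmmmmmmm   [S → e]

S ⇒ Smm ⇒ mSmmm ⇒ mSmmmmm ⇒ mSmmmmmmm ⇒ mSmmmmmmmmm ⇒ mmSmmmmmmmmmm ⇒ mmSmmmmmmmmmmmm ⇒ mmmSmmmmmmmmmmmmm ⇒ mmmmSmmmmmmmmmmmmmm ⇒ mmmmSmmmmmmmmmmmmmmmm ⇒ mmmmemmmmmmmmmmmmmmmm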